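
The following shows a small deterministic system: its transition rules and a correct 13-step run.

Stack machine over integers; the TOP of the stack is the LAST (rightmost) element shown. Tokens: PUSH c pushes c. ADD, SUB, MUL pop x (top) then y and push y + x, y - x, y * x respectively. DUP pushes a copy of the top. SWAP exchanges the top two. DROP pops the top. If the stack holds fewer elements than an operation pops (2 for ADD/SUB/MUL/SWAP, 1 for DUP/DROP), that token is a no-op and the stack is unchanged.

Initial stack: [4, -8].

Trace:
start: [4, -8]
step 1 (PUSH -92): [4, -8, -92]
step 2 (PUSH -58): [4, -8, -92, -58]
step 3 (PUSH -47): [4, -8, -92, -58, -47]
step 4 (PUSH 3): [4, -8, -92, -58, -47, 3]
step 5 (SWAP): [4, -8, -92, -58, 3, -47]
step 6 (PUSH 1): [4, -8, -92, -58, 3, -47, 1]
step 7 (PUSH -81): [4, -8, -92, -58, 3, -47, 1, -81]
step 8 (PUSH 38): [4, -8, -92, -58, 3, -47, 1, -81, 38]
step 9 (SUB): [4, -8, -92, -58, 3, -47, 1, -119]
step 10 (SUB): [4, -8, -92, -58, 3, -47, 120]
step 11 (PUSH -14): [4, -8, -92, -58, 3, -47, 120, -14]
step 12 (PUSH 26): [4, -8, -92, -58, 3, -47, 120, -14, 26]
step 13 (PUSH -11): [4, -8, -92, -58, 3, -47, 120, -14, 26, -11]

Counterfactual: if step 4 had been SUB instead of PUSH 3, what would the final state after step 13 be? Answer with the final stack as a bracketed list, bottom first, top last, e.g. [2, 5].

(re-executing from step 4 with the substitution; state before step 4: [4, -8, -92, -58, -47])
step 4 (SUB): [4, -8, -92, -11]
step 5 (SWAP): [4, -8, -11, -92]
step 6 (PUSH 1): [4, -8, -11, -92, 1]
step 7 (PUSH -81): [4, -8, -11, -92, 1, -81]
step 8 (PUSH 38): [4, -8, -11, -92, 1, -81, 38]
step 9 (SUB): [4, -8, -11, -92, 1, -119]
step 10 (SUB): [4, -8, -11, -92, 120]
step 11 (PUSH -14): [4, -8, -11, -92, 120, -14]
step 12 (PUSH 26): [4, -8, -11, -92, 120, -14, 26]
step 13 (PUSH -11): [4, -8, -11, -92, 120, -14, 26, -11]

[4, -8, -11, -92, 120, -14, 26, -11]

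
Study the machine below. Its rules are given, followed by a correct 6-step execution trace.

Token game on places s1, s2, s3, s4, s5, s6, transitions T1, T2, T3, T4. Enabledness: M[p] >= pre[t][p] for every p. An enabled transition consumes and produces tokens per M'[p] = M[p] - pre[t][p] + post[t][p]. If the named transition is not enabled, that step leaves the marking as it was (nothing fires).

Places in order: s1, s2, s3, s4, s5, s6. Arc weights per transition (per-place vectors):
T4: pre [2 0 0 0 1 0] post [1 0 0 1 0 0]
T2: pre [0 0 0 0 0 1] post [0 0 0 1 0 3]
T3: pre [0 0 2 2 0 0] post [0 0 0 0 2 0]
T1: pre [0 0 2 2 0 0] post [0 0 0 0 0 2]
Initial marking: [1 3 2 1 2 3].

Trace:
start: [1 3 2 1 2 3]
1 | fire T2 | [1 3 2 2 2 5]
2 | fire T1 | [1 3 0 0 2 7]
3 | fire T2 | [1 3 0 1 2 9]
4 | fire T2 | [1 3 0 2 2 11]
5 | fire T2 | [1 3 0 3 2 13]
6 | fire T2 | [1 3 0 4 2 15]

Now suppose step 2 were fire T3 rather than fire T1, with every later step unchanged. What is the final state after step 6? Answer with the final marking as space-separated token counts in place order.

(re-executing from step 2 with the substitution; state before step 2: [1 3 2 2 2 5])
2 | fire T3 | [1 3 0 0 4 5]
3 | fire T2 | [1 3 0 1 4 7]
4 | fire T2 | [1 3 0 2 4 9]
5 | fire T2 | [1 3 0 3 4 11]
6 | fire T2 | [1 3 0 4 4 13]

1 3 0 4 4 13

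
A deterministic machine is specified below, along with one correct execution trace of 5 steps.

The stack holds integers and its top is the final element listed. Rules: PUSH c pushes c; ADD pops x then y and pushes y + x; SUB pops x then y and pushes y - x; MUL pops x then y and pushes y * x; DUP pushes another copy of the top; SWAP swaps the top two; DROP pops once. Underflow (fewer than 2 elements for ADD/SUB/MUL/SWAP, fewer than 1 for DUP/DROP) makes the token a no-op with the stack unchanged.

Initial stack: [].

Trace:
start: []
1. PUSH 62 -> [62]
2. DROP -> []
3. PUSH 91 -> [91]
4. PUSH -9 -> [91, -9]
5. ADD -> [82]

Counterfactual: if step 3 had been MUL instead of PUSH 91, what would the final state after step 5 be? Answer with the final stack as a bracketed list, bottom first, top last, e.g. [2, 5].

[-9]

(re-executing from step 3 with the substitution; state before step 3: [])
3. MUL -> []
4. PUSH -9 -> [-9]
5. ADD -> [-9]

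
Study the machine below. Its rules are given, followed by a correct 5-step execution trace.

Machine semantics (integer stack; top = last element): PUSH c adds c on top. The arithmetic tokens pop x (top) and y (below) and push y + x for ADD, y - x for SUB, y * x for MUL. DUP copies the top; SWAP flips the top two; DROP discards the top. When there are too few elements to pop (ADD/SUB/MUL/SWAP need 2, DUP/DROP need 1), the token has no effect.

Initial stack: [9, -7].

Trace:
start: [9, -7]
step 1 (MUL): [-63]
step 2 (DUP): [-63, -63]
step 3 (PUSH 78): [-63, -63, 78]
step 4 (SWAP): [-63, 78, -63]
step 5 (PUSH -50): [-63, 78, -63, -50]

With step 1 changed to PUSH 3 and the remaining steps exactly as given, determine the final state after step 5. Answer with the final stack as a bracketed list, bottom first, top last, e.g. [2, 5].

[9, -7, 3, 78, 3, -50]

(re-executing from step 1 with the substitution; state before step 1: [9, -7])
step 1 (PUSH 3): [9, -7, 3]
step 2 (DUP): [9, -7, 3, 3]
step 3 (PUSH 78): [9, -7, 3, 3, 78]
step 4 (SWAP): [9, -7, 3, 78, 3]
step 5 (PUSH -50): [9, -7, 3, 78, 3, -50]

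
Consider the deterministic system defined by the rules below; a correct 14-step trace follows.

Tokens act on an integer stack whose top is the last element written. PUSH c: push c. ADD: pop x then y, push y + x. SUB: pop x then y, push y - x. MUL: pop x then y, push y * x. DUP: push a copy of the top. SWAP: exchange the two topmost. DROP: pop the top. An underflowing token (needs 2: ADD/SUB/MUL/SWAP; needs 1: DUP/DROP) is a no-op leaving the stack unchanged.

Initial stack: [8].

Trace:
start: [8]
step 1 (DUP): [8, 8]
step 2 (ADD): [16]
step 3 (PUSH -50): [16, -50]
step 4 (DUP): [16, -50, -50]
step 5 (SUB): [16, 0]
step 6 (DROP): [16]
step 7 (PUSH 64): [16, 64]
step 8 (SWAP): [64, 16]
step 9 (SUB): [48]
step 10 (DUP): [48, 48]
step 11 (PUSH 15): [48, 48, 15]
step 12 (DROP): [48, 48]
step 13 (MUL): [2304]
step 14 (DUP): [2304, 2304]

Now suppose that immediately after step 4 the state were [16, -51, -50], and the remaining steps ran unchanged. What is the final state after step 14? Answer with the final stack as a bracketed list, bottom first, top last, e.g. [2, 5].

[2304, 2304]

state after step 4 := [16, -51, -50]
step 5 (SUB): [16, -1]
step 6 (DROP): [16]
step 7 (PUSH 64): [16, 64]
step 8 (SWAP): [64, 16]
step 9 (SUB): [48]
step 10 (DUP): [48, 48]
step 11 (PUSH 15): [48, 48, 15]
step 12 (DROP): [48, 48]
step 13 (MUL): [2304]
step 14 (DUP): [2304, 2304]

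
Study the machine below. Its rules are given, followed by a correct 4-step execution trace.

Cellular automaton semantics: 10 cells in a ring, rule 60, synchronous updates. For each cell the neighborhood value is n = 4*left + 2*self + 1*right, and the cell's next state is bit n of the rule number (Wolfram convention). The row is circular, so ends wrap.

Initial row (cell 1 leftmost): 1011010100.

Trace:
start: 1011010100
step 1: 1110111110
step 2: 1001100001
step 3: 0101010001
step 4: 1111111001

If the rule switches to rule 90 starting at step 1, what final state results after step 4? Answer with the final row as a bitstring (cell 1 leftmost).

0001100110

(re-executing steps 1..4 under rule 90; state before step 1: 1011010100)
step 1: 0011000011
step 2: 1111100111
step 3: 0000111100
step 4: 0001100110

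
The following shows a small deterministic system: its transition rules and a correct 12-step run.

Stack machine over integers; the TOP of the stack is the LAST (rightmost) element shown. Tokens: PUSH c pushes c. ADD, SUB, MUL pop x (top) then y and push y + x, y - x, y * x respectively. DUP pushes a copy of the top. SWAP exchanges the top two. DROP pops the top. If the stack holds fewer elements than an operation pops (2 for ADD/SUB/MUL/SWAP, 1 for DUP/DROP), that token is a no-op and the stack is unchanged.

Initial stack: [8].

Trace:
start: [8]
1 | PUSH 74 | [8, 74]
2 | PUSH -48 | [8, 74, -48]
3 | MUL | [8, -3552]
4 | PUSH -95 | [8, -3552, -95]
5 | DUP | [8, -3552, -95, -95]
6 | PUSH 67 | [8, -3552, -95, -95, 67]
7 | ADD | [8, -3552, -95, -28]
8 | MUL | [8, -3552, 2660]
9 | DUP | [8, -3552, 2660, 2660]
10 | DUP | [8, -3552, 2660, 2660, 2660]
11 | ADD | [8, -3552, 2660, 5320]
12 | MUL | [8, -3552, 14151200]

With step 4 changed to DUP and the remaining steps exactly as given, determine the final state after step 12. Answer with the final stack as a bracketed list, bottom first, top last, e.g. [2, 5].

[8, -3552, 306465417676800]

(re-executing from step 4 with the substitution; state before step 4: [8, -3552])
4 | DUP | [8, -3552, -3552]
5 | DUP | [8, -3552, -3552, -3552]
6 | PUSH 67 | [8, -3552, -3552, -3552, 67]
7 | ADD | [8, -3552, -3552, -3485]
8 | MUL | [8, -3552, 12378720]
9 | DUP | [8, -3552, 12378720, 12378720]
10 | DUP | [8, -3552, 12378720, 12378720, 12378720]
11 | ADD | [8, -3552, 12378720, 24757440]
12 | MUL | [8, -3552, 306465417676800]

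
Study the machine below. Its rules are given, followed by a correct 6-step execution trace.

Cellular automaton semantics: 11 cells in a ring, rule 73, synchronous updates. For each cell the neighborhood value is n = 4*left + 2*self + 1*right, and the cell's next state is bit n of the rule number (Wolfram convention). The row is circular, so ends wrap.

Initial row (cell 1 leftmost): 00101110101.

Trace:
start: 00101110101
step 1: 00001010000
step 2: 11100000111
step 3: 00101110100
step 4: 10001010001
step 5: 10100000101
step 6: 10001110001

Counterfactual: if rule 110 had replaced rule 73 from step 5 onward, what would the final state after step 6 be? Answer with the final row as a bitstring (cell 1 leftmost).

(re-executing steps 5..6 under rule 110; state before step 5: 10001010001)
step 5: 10011110011
step 6: 10110010110

10110010110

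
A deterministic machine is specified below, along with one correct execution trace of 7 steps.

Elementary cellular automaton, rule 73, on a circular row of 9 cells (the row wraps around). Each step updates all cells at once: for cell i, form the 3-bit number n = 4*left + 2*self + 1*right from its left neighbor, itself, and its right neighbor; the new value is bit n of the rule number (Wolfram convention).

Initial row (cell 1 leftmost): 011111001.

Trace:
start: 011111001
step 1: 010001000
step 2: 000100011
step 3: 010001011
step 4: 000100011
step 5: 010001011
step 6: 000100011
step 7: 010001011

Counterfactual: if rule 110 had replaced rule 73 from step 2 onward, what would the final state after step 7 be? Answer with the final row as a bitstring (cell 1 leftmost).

(re-executing steps 2..7 under rule 110; state before step 2: 010001000)
step 2: 110011000
step 3: 110111001
step 4: 011101011
step 5: 110111111
step 6: 011100000
step 7: 110100000

110100000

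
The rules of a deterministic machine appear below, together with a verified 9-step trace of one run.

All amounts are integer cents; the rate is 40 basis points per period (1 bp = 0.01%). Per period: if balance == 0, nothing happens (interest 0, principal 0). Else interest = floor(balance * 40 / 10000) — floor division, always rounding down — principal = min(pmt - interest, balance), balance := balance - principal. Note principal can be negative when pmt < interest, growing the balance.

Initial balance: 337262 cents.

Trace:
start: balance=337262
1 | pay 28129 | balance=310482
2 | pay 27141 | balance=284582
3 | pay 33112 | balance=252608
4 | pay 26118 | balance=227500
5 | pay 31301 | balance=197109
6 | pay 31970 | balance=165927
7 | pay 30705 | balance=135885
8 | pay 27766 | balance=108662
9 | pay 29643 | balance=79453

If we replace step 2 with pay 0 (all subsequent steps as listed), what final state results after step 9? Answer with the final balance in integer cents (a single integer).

(re-executing from step 2 with the substitution; state before step 2: balance=310482)
2 | pay 0 | balance=311723
3 | pay 33112 | balance=279857
4 | pay 26118 | balance=254858
5 | pay 31301 | balance=224576
6 | pay 31970 | balance=193504
7 | pay 30705 | balance=163573
8 | pay 27766 | balance=136461
9 | pay 29643 | balance=107363

107363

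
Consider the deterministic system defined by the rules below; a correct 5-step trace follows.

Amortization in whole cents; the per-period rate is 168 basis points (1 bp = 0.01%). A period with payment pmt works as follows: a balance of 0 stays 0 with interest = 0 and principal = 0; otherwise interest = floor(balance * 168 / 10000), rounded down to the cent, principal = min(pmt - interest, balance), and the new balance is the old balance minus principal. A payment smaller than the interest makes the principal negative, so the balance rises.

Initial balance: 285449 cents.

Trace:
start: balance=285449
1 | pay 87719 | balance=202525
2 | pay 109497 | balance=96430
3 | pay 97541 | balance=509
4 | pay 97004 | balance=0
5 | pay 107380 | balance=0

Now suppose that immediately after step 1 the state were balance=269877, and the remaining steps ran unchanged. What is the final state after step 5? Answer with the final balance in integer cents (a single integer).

state after step 1 := balance=269877
2 | pay 109497 | balance=164913
3 | pay 97541 | balance=70142
4 | pay 97004 | balance=0
5 | pay 107380 | balance=0

0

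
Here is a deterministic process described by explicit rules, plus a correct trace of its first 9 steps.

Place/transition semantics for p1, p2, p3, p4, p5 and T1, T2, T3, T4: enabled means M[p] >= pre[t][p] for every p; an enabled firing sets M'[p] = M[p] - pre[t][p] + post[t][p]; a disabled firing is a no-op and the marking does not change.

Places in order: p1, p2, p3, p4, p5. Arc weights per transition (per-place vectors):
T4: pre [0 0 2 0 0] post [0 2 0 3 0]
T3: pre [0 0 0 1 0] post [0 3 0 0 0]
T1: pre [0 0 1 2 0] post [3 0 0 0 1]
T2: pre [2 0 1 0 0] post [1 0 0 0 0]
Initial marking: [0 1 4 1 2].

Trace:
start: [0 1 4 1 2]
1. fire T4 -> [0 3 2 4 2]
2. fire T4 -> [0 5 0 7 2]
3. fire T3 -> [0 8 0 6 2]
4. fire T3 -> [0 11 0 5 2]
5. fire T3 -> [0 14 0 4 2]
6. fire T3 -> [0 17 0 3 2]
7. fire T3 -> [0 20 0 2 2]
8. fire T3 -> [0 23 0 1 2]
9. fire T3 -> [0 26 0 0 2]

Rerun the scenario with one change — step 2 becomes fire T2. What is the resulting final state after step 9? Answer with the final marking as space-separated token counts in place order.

(re-executing from step 2 with the substitution; state before step 2: [0 3 2 4 2])
2. fire T2 -> [0 3 2 4 2]
3. fire T3 -> [0 6 2 3 2]
4. fire T3 -> [0 9 2 2 2]
5. fire T3 -> [0 12 2 1 2]
6. fire T3 -> [0 15 2 0 2]
7. fire T3 -> [0 15 2 0 2]
8. fire T3 -> [0 15 2 0 2]
9. fire T3 -> [0 15 2 0 2]

0 15 2 0 2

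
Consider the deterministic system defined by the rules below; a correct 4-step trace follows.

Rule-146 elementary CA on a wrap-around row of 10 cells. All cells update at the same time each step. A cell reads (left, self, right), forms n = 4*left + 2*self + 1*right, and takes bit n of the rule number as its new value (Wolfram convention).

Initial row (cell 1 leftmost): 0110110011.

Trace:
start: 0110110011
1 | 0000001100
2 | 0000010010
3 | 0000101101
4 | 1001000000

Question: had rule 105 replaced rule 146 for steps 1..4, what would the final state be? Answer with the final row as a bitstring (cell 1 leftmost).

1001011110

(re-executing steps 1..4 under rule 105; state before step 1: 0110110011)
1 | 1111110011
2 | 0000010010
3 | 1111000000
4 | 1001011110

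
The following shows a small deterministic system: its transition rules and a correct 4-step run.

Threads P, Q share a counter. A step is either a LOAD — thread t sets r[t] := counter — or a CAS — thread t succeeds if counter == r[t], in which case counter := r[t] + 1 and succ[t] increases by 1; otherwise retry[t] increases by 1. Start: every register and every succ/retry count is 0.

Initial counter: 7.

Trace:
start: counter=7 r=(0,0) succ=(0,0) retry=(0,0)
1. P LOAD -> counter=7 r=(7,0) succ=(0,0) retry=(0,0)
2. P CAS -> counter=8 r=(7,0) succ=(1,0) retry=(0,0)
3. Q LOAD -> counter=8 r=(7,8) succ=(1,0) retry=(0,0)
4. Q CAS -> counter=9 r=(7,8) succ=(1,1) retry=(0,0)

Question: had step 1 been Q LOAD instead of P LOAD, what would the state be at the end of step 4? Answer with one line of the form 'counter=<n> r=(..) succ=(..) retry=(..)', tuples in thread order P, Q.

counter=8 r=(0,7) succ=(0,1) retry=(1,0)

(re-executing from step 1 with the substitution; state before step 1: counter=7 r=(0,0) succ=(0,0) retry=(0,0))
1. Q LOAD -> counter=7 r=(0,7) succ=(0,0) retry=(0,0)
2. P CAS -> counter=7 r=(0,7) succ=(0,0) retry=(1,0)
3. Q LOAD -> counter=7 r=(0,7) succ=(0,0) retry=(1,0)
4. Q CAS -> counter=8 r=(0,7) succ=(0,1) retry=(1,0)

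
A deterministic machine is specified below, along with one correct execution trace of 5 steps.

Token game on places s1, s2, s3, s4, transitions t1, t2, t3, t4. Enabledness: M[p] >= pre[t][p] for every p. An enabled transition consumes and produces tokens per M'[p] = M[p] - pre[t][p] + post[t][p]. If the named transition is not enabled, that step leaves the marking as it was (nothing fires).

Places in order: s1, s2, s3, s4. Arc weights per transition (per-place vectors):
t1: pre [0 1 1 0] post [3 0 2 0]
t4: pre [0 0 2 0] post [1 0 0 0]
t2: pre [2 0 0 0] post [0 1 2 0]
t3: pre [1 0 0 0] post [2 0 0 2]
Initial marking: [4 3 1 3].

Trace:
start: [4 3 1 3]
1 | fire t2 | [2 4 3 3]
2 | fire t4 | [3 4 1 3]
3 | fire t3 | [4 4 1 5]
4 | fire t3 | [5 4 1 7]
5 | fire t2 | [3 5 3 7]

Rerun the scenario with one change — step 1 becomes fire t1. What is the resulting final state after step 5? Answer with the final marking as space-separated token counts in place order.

(re-executing from step 1 with the substitution; state before step 1: [4 3 1 3])
1 | fire t1 | [7 2 2 3]
2 | fire t4 | [8 2 0 3]
3 | fire t3 | [9 2 0 5]
4 | fire t3 | [10 2 0 7]
5 | fire t2 | [8 3 2 7]

8 3 2 7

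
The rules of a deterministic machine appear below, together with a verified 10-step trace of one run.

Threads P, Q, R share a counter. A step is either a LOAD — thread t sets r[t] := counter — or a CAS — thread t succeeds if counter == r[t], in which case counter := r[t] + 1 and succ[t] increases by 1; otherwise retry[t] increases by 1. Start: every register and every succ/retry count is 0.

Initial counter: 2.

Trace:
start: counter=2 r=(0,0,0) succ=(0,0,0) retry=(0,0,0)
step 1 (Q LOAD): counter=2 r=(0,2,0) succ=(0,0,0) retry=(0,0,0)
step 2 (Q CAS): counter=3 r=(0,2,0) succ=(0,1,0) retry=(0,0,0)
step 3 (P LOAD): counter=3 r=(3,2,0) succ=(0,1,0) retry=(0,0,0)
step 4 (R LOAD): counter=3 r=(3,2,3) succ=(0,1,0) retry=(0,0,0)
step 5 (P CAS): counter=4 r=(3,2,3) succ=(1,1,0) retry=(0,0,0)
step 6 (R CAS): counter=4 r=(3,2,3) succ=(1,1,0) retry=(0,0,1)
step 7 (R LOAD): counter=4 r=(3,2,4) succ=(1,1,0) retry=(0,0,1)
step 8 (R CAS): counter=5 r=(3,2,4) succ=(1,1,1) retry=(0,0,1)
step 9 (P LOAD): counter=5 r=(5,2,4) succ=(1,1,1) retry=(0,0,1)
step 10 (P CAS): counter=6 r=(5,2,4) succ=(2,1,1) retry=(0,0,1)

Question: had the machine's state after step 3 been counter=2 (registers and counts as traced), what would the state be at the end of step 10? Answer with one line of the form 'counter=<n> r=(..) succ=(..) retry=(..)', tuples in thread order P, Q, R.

state after step 3 := counter=2 r=(3,2,0) succ=(0,1,0) retry=(0,0,0)
step 4 (R LOAD): counter=2 r=(3,2,2) succ=(0,1,0) retry=(0,0,0)
step 5 (P CAS): counter=2 r=(3,2,2) succ=(0,1,0) retry=(1,0,0)
step 6 (R CAS): counter=3 r=(3,2,2) succ=(0,1,1) retry=(1,0,0)
step 7 (R LOAD): counter=3 r=(3,2,3) succ=(0,1,1) retry=(1,0,0)
step 8 (R CAS): counter=4 r=(3,2,3) succ=(0,1,2) retry=(1,0,0)
step 9 (P LOAD): counter=4 r=(4,2,3) succ=(0,1,2) retry=(1,0,0)
step 10 (P CAS): counter=5 r=(4,2,3) succ=(1,1,2) retry=(1,0,0)

counter=5 r=(4,2,3) succ=(1,1,2) retry=(1,0,0)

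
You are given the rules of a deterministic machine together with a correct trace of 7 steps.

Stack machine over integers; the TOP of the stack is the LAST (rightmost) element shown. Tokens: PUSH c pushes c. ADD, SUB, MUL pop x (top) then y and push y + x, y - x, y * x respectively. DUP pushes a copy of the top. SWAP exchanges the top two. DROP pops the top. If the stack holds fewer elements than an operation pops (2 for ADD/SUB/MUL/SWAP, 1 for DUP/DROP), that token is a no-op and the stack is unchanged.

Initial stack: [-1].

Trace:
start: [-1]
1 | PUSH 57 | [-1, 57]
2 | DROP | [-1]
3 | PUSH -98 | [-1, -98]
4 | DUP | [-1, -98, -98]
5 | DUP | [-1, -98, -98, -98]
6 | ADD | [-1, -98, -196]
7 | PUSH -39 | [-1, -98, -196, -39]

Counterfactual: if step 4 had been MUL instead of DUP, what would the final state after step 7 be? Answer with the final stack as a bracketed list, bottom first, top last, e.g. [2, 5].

(re-executing from step 4 with the substitution; state before step 4: [-1, -98])
4 | MUL | [98]
5 | DUP | [98, 98]
6 | ADD | [196]
7 | PUSH -39 | [196, -39]

[196, -39]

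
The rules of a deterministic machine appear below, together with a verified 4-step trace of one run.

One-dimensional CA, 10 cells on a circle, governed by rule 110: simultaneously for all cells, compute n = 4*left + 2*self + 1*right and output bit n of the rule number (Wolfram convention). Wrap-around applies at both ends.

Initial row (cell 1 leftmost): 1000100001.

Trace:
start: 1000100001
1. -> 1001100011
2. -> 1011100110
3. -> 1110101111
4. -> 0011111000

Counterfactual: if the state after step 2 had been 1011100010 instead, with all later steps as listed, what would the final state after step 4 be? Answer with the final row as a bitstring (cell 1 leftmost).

state after step 2 := 1011100010
3. -> 1110100111
4. -> 0011101100

0011101100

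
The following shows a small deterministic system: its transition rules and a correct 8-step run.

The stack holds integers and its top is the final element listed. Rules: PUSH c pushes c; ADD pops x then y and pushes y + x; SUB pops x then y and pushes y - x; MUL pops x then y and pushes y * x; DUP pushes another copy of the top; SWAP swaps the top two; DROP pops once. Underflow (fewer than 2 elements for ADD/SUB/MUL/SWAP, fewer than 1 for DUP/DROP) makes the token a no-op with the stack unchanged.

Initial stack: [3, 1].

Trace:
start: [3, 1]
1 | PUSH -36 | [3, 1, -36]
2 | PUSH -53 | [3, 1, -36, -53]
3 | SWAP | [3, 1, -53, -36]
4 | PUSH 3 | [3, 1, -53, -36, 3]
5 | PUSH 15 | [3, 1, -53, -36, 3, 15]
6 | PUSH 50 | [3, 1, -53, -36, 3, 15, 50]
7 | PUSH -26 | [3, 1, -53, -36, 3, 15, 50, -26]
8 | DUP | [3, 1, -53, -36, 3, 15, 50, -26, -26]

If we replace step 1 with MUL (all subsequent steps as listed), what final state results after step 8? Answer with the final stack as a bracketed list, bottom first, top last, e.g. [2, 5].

[-53, 3, 3, 15, 50, -26, -26]

(re-executing from step 1 with the substitution; state before step 1: [3, 1])
1 | MUL | [3]
2 | PUSH -53 | [3, -53]
3 | SWAP | [-53, 3]
4 | PUSH 3 | [-53, 3, 3]
5 | PUSH 15 | [-53, 3, 3, 15]
6 | PUSH 50 | [-53, 3, 3, 15, 50]
7 | PUSH -26 | [-53, 3, 3, 15, 50, -26]
8 | DUP | [-53, 3, 3, 15, 50, -26, -26]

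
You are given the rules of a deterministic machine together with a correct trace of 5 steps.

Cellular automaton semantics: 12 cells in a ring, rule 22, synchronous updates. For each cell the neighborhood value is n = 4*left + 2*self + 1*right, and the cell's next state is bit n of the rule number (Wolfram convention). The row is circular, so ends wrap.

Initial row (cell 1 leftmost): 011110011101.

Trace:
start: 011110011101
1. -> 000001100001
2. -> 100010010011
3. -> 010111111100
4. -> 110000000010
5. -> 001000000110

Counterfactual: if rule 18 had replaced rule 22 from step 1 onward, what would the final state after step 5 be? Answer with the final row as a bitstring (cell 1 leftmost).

(re-executing steps 1..5 under rule 18; state before step 1: 011110011101)
1. -> 000001100000
2. -> 000010010000
3. -> 000101101000
4. -> 001000000100
5. -> 010100001010

010100001010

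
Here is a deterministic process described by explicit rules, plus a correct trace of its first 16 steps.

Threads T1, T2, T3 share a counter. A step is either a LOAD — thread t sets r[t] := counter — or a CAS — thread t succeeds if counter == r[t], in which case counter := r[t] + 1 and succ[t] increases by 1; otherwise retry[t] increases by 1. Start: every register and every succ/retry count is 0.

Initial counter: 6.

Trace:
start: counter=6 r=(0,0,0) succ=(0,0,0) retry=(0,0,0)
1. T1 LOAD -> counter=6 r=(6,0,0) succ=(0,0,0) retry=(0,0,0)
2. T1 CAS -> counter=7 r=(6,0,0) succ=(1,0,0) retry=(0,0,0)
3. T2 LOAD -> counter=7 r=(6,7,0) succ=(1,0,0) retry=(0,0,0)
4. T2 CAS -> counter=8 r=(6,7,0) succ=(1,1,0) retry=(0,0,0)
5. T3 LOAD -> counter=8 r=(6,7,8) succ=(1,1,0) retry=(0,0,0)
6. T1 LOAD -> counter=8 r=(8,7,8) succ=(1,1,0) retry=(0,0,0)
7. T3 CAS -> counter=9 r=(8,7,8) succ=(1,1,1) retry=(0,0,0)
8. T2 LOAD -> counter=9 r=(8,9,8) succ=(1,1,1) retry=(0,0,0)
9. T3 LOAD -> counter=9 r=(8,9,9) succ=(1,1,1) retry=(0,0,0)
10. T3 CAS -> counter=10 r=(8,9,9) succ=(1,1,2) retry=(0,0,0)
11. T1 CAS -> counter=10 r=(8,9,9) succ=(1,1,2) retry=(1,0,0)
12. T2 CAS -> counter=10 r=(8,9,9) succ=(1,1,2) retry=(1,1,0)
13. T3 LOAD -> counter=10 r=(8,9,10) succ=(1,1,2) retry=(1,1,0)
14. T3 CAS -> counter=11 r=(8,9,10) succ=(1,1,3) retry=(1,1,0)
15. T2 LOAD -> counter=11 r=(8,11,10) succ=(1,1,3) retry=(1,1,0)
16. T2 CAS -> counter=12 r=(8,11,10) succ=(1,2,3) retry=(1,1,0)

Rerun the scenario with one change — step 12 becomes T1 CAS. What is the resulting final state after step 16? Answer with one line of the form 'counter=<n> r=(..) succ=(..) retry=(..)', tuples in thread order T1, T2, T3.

counter=12 r=(8,11,10) succ=(1,2,3) retry=(2,0,0)

(re-executing from step 12 with the substitution; state before step 12: counter=10 r=(8,9,9) succ=(1,1,2) retry=(1,0,0))
12. T1 CAS -> counter=10 r=(8,9,9) succ=(1,1,2) retry=(2,0,0)
13. T3 LOAD -> counter=10 r=(8,9,10) succ=(1,1,2) retry=(2,0,0)
14. T3 CAS -> counter=11 r=(8,9,10) succ=(1,1,3) retry=(2,0,0)
15. T2 LOAD -> counter=11 r=(8,11,10) succ=(1,1,3) retry=(2,0,0)
16. T2 CAS -> counter=12 r=(8,11,10) succ=(1,2,3) retry=(2,0,0)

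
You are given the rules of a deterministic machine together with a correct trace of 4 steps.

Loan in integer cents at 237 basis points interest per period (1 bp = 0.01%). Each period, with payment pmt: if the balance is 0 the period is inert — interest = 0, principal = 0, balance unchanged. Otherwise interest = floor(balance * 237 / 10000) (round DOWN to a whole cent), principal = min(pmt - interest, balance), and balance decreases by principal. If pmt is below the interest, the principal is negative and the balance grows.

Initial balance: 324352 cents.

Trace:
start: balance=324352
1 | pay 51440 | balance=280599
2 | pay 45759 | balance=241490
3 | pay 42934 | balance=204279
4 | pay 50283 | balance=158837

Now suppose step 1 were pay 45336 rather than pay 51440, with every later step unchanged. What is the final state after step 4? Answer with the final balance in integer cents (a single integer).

165384

(re-executing from step 1 with the substitution; state before step 1: balance=324352)
1 | pay 45336 | balance=286703
2 | pay 45759 | balance=247738
3 | pay 42934 | balance=210675
4 | pay 50283 | balance=165384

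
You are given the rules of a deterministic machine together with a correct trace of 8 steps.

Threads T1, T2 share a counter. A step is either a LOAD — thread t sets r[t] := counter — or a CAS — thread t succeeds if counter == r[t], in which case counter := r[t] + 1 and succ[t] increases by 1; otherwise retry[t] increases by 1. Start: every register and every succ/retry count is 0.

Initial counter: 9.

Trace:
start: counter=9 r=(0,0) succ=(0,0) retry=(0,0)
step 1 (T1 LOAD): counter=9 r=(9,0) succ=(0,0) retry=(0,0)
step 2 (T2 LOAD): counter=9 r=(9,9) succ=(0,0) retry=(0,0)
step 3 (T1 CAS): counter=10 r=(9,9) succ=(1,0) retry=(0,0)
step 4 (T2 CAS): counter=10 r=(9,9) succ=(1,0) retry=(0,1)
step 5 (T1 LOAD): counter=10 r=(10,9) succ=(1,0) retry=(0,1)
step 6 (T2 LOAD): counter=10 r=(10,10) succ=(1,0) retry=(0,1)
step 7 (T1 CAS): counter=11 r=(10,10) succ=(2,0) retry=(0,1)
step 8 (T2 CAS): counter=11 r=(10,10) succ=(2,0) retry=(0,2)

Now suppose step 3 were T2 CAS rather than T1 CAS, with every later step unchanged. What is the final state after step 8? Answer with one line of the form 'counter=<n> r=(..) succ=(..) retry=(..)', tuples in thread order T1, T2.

(re-executing from step 3 with the substitution; state before step 3: counter=9 r=(9,9) succ=(0,0) retry=(0,0))
step 3 (T2 CAS): counter=10 r=(9,9) succ=(0,1) retry=(0,0)
step 4 (T2 CAS): counter=10 r=(9,9) succ=(0,1) retry=(0,1)
step 5 (T1 LOAD): counter=10 r=(10,9) succ=(0,1) retry=(0,1)
step 6 (T2 LOAD): counter=10 r=(10,10) succ=(0,1) retry=(0,1)
step 7 (T1 CAS): counter=11 r=(10,10) succ=(1,1) retry=(0,1)
step 8 (T2 CAS): counter=11 r=(10,10) succ=(1,1) retry=(0,2)

counter=11 r=(10,10) succ=(1,1) retry=(0,2)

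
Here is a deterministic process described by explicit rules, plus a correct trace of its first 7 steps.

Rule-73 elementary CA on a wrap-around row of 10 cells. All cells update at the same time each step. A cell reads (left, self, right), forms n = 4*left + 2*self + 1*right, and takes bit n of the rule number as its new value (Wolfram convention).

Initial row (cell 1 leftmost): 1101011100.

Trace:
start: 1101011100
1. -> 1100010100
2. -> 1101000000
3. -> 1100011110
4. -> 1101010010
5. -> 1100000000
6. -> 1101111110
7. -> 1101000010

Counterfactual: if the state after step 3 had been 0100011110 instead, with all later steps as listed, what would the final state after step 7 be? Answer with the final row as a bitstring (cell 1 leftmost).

1101000010

state after step 3 := 0100011110
4. -> 0001010010
5. -> 1100000000
6. -> 1101111110
7. -> 1101000010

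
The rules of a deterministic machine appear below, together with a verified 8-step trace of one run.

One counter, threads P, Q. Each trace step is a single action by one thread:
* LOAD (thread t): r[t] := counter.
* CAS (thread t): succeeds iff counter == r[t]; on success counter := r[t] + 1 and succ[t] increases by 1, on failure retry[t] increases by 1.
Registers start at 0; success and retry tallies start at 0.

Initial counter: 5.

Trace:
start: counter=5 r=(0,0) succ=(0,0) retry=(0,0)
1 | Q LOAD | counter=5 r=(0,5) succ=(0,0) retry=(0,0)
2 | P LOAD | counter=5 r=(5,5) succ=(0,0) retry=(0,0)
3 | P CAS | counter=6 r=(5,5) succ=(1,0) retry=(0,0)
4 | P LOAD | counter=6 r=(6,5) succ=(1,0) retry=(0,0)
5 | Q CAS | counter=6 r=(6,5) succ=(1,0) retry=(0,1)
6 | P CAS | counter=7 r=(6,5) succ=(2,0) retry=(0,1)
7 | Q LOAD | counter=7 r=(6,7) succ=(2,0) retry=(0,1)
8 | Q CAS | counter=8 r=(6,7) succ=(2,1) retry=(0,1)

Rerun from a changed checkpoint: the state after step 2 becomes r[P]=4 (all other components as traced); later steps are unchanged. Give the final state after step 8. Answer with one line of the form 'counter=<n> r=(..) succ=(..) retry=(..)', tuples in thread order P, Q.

state after step 2 := counter=5 r=(4,5) succ=(0,0) retry=(0,0)
3 | P CAS | counter=5 r=(4,5) succ=(0,0) retry=(1,0)
4 | P LOAD | counter=5 r=(5,5) succ=(0,0) retry=(1,0)
5 | Q CAS | counter=6 r=(5,5) succ=(0,1) retry=(1,0)
6 | P CAS | counter=6 r=(5,5) succ=(0,1) retry=(2,0)
7 | Q LOAD | counter=6 r=(5,6) succ=(0,1) retry=(2,0)
8 | Q CAS | counter=7 r=(5,6) succ=(0,2) retry=(2,0)

counter=7 r=(5,6) succ=(0,2) retry=(2,0)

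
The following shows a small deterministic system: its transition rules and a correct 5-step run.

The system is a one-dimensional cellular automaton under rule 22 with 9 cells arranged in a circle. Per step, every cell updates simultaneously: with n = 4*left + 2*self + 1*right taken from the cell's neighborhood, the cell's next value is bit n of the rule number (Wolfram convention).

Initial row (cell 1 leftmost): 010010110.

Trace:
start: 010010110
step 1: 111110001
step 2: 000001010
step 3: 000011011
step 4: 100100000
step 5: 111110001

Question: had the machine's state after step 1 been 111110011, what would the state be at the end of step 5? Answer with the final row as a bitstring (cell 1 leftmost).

state after step 1 := 111110011
step 2: 000001100
step 3: 000010010
step 4: 000111111
step 5: 101000000

101000000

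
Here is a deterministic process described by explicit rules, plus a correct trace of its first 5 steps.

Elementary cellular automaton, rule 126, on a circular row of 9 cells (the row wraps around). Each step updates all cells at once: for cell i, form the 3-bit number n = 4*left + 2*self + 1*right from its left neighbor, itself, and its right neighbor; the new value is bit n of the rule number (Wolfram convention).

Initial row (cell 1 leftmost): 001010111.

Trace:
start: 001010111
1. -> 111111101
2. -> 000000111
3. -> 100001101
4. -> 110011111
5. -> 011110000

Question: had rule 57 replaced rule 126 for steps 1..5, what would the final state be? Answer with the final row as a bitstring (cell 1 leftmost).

010010101

(re-executing steps 1..5 under rule 57; state before step 1: 001010111)
1. -> 100101100
2. -> 010011010
3. -> 001010101
4. -> 100101010
5. -> 010010101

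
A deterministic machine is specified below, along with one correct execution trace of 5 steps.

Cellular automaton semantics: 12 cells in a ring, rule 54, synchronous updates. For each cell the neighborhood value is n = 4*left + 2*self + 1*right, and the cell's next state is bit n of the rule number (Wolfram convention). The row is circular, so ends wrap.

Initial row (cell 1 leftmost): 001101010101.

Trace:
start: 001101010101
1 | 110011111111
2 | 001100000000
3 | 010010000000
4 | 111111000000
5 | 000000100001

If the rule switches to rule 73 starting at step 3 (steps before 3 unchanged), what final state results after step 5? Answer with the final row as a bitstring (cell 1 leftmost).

(re-executing steps 3..5 under rule 73; state before step 3: 001100000000)
3 | 101101111111
4 | 101101000000
5 | 001100011110

001100011110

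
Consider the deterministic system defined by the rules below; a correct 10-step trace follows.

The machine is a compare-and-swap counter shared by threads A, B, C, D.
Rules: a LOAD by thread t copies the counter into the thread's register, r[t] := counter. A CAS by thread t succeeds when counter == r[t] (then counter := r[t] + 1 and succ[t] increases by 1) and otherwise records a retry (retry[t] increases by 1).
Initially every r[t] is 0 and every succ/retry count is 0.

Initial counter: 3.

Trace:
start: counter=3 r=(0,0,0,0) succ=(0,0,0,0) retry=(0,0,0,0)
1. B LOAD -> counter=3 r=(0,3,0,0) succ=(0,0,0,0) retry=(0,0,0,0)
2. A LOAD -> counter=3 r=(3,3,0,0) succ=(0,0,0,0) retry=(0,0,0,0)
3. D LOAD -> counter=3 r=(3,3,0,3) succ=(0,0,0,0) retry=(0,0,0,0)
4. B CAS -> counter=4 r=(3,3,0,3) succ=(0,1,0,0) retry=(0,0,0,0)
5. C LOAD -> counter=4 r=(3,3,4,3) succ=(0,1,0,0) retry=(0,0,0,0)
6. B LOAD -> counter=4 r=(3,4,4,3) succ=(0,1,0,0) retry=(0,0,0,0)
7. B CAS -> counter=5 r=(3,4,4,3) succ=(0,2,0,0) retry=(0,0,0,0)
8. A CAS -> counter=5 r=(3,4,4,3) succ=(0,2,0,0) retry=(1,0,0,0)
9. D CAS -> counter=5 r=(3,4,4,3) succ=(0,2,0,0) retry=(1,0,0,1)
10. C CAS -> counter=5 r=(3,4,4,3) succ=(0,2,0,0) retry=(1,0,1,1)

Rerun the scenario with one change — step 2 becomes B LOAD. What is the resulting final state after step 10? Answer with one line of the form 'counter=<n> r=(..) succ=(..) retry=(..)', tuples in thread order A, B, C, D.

counter=5 r=(0,4,4,3) succ=(0,2,0,0) retry=(1,0,1,1)

(re-executing from step 2 with the substitution; state before step 2: counter=3 r=(0,3,0,0) succ=(0,0,0,0) retry=(0,0,0,0))
2. B LOAD -> counter=3 r=(0,3,0,0) succ=(0,0,0,0) retry=(0,0,0,0)
3. D LOAD -> counter=3 r=(0,3,0,3) succ=(0,0,0,0) retry=(0,0,0,0)
4. B CAS -> counter=4 r=(0,3,0,3) succ=(0,1,0,0) retry=(0,0,0,0)
5. C LOAD -> counter=4 r=(0,3,4,3) succ=(0,1,0,0) retry=(0,0,0,0)
6. B LOAD -> counter=4 r=(0,4,4,3) succ=(0,1,0,0) retry=(0,0,0,0)
7. B CAS -> counter=5 r=(0,4,4,3) succ=(0,2,0,0) retry=(0,0,0,0)
8. A CAS -> counter=5 r=(0,4,4,3) succ=(0,2,0,0) retry=(1,0,0,0)
9. D CAS -> counter=5 r=(0,4,4,3) succ=(0,2,0,0) retry=(1,0,0,1)
10. C CAS -> counter=5 r=(0,4,4,3) succ=(0,2,0,0) retry=(1,0,1,1)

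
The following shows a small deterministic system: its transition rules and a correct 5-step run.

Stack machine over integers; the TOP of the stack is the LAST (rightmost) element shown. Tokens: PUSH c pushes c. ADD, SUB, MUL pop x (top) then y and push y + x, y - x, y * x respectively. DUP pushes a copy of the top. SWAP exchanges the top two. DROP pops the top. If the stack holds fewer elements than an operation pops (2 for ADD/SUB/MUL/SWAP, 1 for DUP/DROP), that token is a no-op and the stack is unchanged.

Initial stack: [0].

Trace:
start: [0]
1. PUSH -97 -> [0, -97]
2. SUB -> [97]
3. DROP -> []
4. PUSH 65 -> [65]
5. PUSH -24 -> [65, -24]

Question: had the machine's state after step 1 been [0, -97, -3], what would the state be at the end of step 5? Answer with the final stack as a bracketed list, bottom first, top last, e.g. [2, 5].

state after step 1 := [0, -97, -3]
2. SUB -> [0, -94]
3. DROP -> [0]
4. PUSH 65 -> [0, 65]
5. PUSH -24 -> [0, 65, -24]

[0, 65, -24]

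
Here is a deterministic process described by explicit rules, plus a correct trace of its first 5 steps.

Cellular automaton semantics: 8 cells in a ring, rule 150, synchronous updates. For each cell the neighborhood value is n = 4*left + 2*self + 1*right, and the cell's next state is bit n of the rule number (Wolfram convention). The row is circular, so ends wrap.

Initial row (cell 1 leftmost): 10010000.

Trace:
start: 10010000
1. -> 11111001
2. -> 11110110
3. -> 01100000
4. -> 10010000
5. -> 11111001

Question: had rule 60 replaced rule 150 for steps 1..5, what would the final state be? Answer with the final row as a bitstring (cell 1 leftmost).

01010101

(re-executing steps 1..5 under rule 60; state before step 1: 10010000)
1. -> 11011000
2. -> 10110100
3. -> 11101110
4. -> 10011001
5. -> 01010101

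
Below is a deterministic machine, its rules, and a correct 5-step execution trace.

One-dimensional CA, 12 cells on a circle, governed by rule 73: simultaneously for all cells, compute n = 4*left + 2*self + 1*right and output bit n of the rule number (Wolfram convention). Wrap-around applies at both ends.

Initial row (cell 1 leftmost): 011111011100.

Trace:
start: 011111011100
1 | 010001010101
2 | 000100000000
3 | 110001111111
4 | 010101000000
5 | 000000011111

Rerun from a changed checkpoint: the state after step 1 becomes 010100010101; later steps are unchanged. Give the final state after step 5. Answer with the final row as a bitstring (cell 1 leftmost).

110000000111

state after step 1 := 010100010101
2 | 000001000000
3 | 111100011111
4 | 000101010000
5 | 110000000111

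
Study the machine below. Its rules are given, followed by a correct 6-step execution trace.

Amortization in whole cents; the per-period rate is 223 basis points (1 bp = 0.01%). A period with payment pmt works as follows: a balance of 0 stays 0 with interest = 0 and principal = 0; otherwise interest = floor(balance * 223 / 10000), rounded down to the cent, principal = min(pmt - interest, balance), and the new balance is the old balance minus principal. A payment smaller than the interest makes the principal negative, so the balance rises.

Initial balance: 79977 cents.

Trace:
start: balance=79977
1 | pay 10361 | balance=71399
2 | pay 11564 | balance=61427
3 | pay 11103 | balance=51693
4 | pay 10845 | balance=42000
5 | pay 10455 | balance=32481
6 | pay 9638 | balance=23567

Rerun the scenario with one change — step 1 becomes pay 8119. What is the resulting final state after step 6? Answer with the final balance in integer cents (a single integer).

(re-executing from step 1 with the substitution; state before step 1: balance=79977)
1 | pay 8119 | balance=73641
2 | pay 11564 | balance=63719
3 | pay 11103 | balance=54036
4 | pay 10845 | balance=44396
5 | pay 10455 | balance=34931
6 | pay 9638 | balance=26071

26071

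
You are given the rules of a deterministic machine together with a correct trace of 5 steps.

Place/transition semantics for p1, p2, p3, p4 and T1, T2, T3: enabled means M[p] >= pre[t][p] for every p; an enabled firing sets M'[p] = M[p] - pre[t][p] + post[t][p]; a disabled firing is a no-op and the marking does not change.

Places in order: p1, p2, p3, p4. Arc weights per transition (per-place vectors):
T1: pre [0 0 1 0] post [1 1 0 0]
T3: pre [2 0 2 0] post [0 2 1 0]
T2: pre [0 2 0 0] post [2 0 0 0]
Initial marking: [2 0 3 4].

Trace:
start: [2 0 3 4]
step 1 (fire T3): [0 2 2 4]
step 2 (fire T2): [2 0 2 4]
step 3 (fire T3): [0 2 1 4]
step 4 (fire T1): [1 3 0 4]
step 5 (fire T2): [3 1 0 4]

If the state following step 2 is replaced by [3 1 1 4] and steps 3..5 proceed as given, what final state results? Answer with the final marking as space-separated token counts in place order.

state after step 2 := [3 1 1 4]
step 3 (fire T3): [3 1 1 4]
step 4 (fire T1): [4 2 0 4]
step 5 (fire T2): [6 0 0 4]

6 0 0 4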